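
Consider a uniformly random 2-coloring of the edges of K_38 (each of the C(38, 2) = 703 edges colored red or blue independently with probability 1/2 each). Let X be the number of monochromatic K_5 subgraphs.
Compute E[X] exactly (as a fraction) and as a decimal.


Let X = Σ_S X_S over the C(38, 5) = 501942 subsets S of size 5, where X_S = 1 if the K_5 on S is monochromatic.
For a fixed S, the K_5 on S has C(5, 2) = 10 edges. P[all 10 edges red] = (1/2)^10, and likewise for blue, so P[monochromatic] = 2·(1/2)^10 = 2^{1 − 10} = 1/512.
By linearity of expectation: E[X] = C(38, 5) · 2^{1 − 10} = 501942 · 1/512 = 250971/256.
Numerically: E[X] ≈ 980.355469.

E[X] = C(38,5)·2^(1−C(5,2)) = 250971/256 ≈ 980.355469.


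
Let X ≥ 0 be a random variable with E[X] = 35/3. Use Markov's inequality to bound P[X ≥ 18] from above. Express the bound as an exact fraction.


μ = E[X] = 35/3, a = 18.
Markov: P[X ≥ 18] ≤ μ/a = (35/3)/18 = 35/54.
Numerically: ≈ 0.64815.
(Since a = 18 > μ = 11.66667, the bound 35/54 is < 1 and informative.)

P[X ≥ 18] ≤ 35/54 ≈ 0.64815.


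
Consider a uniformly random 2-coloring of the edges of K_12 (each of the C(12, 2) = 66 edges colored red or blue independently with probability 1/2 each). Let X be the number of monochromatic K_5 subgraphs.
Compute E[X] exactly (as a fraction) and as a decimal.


Let X = Σ_S X_S over the C(12, 5) = 792 subsets S of size 5, where X_S = 1 if the K_5 on S is monochromatic.
For a fixed S, the K_5 on S has C(5, 2) = 10 edges. P[all 10 edges red] = (1/2)^10, and likewise for blue, so P[monochromatic] = 2·(1/2)^10 = 2^{1 − 10} = 1/512.
Summing: E[X] = C(12, 5) · 2^{1 − 10} = 792 · 1/512 = 99/64.
Numerically: E[X] ≈ 1.547.

E[X] = C(12,5)·2^(1−C(5,2)) = 99/64 ≈ 1.547.


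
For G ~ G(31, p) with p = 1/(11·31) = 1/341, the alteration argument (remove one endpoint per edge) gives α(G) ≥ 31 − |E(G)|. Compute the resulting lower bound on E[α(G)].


E[|E(G)|] = C(31, 2)·p = 465 · (1/341) = 15/11.
E[α(G)] ≥ n − E[|E(G)|] = 31 − 15/11 = 326/11.
Numerically: ≈ 29.636364.
(This is only a lower bound; the true E[α(G)] may be larger.)

E[α(G)] ≥ 326/11 ≈ 29.636364.


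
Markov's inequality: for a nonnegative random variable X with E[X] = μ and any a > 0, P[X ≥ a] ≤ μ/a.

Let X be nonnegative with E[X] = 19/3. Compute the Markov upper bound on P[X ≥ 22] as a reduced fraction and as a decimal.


μ = E[X] = 19/3, a = 22.
Markov: P[X ≥ 22] ≤ μ/a = (19/3)/22 = 19/66.
Numerically: ≈ 0.288.
(Since a = 22 > μ = 6.333, the bound 19/66 is < 1 and informative.)

P[X ≥ 22] ≤ 19/66 ≈ 0.288.


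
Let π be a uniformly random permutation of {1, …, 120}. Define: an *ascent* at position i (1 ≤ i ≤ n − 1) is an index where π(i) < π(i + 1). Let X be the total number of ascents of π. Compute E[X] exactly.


Write X = Σ X_I over i = 1, …, 119, with X_I the indicator of one ascent.
There are 119 indicators.
For each fixed i, the pair (π(i), π(i+1)) is a uniformly random ordered pair of distinct values from {1, …, 120}; by symmetry P[π(i) < π(i+1)] = 1/2.
By linearity: E[X] = 119 · (1/2) = (120 − 1) · (1/2) = 119/2 ≈ 59.500000.

E[X] = 119/2 = 59.500000.


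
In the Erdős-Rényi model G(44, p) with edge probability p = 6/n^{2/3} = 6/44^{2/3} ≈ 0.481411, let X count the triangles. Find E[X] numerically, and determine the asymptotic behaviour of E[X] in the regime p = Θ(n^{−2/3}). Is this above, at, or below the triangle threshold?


Number of potential triangles: C(44, 3) = 13244.
Each occurs with probability p³ ≈ (0.481411)³ ≈ 1.11570248e-01.
By linearity: E[X] = C(44, 3)·p³ ≈ 13244 · 1.11570248e-01 ≈ 1477.636364.
Since α = 2/3 < 1, p = c/n^{2/3} ≫ 1/n is above the triangle threshold p ~ 1/n. Asymptotically E[X] ~ (c³/6)·n^{3(1−α)} = (6³/6)·n^{1} → ∞; triangles are abundant w.h.p.

E[X] ≈ 1477.636364; in regime p = Θ(1/n^{2/3}) E[X] diverges (above the triangle threshold p ~ 1/n).


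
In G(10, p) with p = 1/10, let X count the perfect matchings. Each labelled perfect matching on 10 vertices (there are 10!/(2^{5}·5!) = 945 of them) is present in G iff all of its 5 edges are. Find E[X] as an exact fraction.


K_10 has 10!/(2^{5}·5!) = 945 labelled perfect matchings.
For each such perfect matching H, let X_H = 1 if all 5 edges of H are present in G. Then P[X_H = 1] = p^{5} = (1/10)^{5} = 1/100000.
By linearity: E[X] = Σ_H E[X_H] = 945 · p^{5} = 945 · 1/100000 = 189/20000.
Numerically: E[X] ≈ 0.00945.

E[X] = 945 · (1/10)^{5} = 189/20000 ≈ 0.00945.


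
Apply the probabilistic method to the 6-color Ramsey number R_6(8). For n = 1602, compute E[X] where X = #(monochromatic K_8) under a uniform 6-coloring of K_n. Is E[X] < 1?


E[X] = C(1602, 8) · 6^{1 − 28} = 1057248389245018627800 · 6^{−27} = 1057248389245018627800/1023490369077469249536.
As a reduced fraction: E[X] = 14684005406180814275/14215144014964850688 ≈ 1.0329832.
Is E[X] < 1? NO.
Since E[X] ≥ 1, the first-moment bound is inconclusive at n = 1602; it does NOT by itself certify R_6(8) > 1602.

E[X] = 14684005406180814275/14215144014964850688 ≈ 1.0329832; E[X] ≥ 1; first-moment method inconclusive here.


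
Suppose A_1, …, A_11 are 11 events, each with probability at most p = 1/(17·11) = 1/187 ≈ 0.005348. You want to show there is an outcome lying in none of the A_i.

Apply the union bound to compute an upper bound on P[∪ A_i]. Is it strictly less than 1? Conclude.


Union bound: P[∪_{i=1}^{11} A_i] ≤ Σ_i P[A_i] ≤ 11·p = 11·(1/187) = 1/17.
Numerically: 1/17 ≈ 0.058824.
Is 1/17 < 1? YES.
Since P[∪ A_i] ≤ 1/17 < 1, the complement has P[∩ A_i^c] ≥ 1 − 1/17 = 16/17 > 0, so some outcome avoids every A_i.

11·p = 1/17 ≈ 0.058824; existence CERTIFIED by the union bound.


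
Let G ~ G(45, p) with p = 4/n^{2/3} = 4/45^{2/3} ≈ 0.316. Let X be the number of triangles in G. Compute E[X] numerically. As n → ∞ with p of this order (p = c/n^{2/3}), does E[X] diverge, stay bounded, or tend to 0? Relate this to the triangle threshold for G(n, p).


Number of potential triangles: C(45, 3) = 14190.
Each occurs with probability p³ ≈ (0.316)³ ≈ 3.16049e-02.
By linearity: E[X] = C(45, 3)·p³ ≈ 14190 · 3.16049e-02 ≈ 448.474.
Since α = 2/3 < 1, p = c/n^{2/3} ≫ 1/n is above the triangle threshold p ~ 1/n. Asymptotically E[X] ~ (c³/6)·n^{3(1−α)} = (4³/6)·n^{1} → ∞; triangles are abundant w.h.p.

E[X] ≈ 448.474; in regime p = Θ(1/n^{2/3}) E[X] diverges (above the triangle threshold p ~ 1/n).


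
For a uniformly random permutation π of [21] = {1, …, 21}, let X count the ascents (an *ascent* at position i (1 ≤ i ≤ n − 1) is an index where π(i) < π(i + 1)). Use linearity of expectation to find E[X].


Write X = Σ X_I over i = 1, …, 20, with X_I the indicator of one ascent.
There are 20 indicators.
For each fixed i, the pair (π(i), π(i+1)) is a uniformly random ordered pair of distinct values from {1, …, 21}; by symmetry P[π(i) < π(i+1)] = 1/2.
By linearity: E[X] = 20 · (1/2) = (21 − 1) · (1/2) = 10 ≈ 10.000.

E[X] = 10 = 10.000.


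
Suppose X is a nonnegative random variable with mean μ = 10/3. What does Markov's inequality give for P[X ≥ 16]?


μ = E[X] = 10/3, a = 16.
Markov: P[X ≥ 16] ≤ μ/a = (10/3)/16 = 5/24.
Numerically: ≈ 0.208.
(Since a = 16 > μ = 3.333, the bound 5/24 is < 1 and informative.)

P[X ≥ 16] ≤ 5/24 ≈ 0.208.


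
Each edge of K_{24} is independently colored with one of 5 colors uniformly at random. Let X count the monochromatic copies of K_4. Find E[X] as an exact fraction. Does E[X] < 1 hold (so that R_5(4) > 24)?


E[X] = C(24, 4) · 5^{1 − 6} = 10626 · 5^{−5} = 10626/3125.
As a reduced fraction: E[X] = 10626/3125 ≈ 3.4003200.
Is E[X] < 1? NO.
Since E[X] ≥ 1, the first-moment bound is inconclusive at n = 24; it does NOT by itself certify R_5(4) > 24.

E[X] = 10626/3125 ≈ 3.4003200; E[X] ≥ 1; first-moment method inconclusive here.


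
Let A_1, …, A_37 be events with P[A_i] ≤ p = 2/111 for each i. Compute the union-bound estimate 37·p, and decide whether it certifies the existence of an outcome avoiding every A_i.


Union bound: P[∪_{i=1}^{37} A_i] ≤ Σ_i P[A_i] ≤ 37·p = 37·(2/111) = 2/3.
Numerically: 2/3 ≈ 0.6667.
Is 2/3 < 1? YES.
Since P[∪ A_i] ≤ 2/3 < 1, the complement has P[∩ A_i^c] ≥ 1 − 2/3 = 1/3 > 0, so some outcome avoids every A_i.

37·p = 2/3 ≈ 0.6667; existence CERTIFIED by the union bound.


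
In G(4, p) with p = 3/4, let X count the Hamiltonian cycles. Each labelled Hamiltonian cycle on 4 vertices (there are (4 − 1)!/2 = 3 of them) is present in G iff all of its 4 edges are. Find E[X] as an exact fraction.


K_4 has (4 − 1)!/2 = 3 labelled Hamiltonian cycles.
For each such Hamiltonian cycle H, let X_H = 1 if all 4 edges of H are present in G. Then P[X_H = 1] = p^{4} = (3/4)^{4} = 81/256.
Summing the indicators: E[X] = Σ_H E[X_H] = 3 · p^{4} = 3 · 81/256 = 243/256.
Numerically: E[X] ≈ 0.9492.

E[X] = 3 · (3/4)^{4} = 243/256 ≈ 0.9492.


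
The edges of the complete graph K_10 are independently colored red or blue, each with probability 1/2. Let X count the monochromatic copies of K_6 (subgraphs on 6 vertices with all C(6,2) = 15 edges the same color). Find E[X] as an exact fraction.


Let X = Σ_S X_S over the C(10, 6) = 210 subsets S of size 6, where X_S = 1 if the K_6 on S is monochromatic.
For a fixed S, the K_6 on S has C(6, 2) = 15 edges. P[all 15 edges red] = (1/2)^15, and likewise for blue, so P[monochromatic] = 2·(1/2)^15 = 2^{1 − 15} = 1/16384.
By linearity: E[X] = C(10, 6) · 2^{1 − 15} = 210 · 1/16384 = 105/8192.
Numerically: E[X] ≈ 0.013.

E[X] = C(10,6)·2^(1−C(6,2)) = 105/8192 ≈ 0.013.


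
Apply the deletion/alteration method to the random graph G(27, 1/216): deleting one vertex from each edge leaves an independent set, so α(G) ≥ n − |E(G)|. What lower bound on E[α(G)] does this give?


E[|E(G)|] = C(27, 2)·p = 351 · (1/216) = 13/8.
E[α(G)] ≥ n − E[|E(G)|] = 27 − 13/8 = 203/8.
Numerically: ≈ 25.37500.
(This is only a lower bound; the true E[α(G)] may be larger.)

E[α(G)] ≥ 203/8 ≈ 25.37500.


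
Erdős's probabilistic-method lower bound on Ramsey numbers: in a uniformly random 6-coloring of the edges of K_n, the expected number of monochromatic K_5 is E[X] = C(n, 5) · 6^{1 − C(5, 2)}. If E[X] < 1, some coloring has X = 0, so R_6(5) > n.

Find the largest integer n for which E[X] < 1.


We need C(n, 5) · 6^{1 − 10} < 1, i.e. C(n, 5) < 6^{10 − 1} = 10077696.
Check values of n near the boundary:
  n = 63: C(63, 5) = 7028847; 7028847 < 10077696? YES
  n = 64: C(64, 5) = 7624512; 7624512 < 10077696? YES
  n = 65: C(65, 5) = 8259888; 8259888 < 10077696? YES
  n = 66: C(66, 5) = 8936928; 8936928 < 10077696? YES
  n = 67: C(67, 5) = 9657648; 9657648 < 10077696? YES
  n = 68: C(68, 5) = 10424128; 10424128 < 10077696? NO
The largest n with C(n, 5) < 10077696 is n = 67 (where E[X] = 67067/69984 ≈ 0.9583). Hence R_6(5) > 67, i.e. R_6(5) ≥ 68.

Largest n = 67; hence R_6(5) > 67.


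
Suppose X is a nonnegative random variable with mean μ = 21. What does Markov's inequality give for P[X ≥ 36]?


μ = E[X] = 21, a = 36.
Markov: P[X ≥ 36] ≤ μ/a = (21)/36 = 7/12.
Numerically: ≈ 0.58333.
(Since a = 36 > μ = 21.00000, the bound 7/12 is < 1 and informative.)

P[X ≥ 36] ≤ 7/12 ≈ 0.58333.


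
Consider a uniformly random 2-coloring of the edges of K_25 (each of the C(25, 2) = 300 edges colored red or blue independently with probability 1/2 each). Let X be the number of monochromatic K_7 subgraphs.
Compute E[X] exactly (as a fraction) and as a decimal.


Let X = Σ_S X_S over the C(25, 7) = 480700 subsets S of size 7, where X_S = 1 if the K_7 on S is monochromatic.
For a fixed S, the K_7 on S has C(7, 2) = 21 edges. P[all 21 edges red] = (1/2)^21, and likewise for blue, so P[monochromatic] = 2·(1/2)^21 = 2^{1 − 21} = 1/1048576.
By linearity: E[X] = C(25, 7) · 2^{1 − 21} = 480700 · 1/1048576 = 120175/262144.
Numerically: E[X] ≈ 0.45843.

E[X] = C(25,7)·2^(1−C(7,2)) = 120175/262144 ≈ 0.45843.


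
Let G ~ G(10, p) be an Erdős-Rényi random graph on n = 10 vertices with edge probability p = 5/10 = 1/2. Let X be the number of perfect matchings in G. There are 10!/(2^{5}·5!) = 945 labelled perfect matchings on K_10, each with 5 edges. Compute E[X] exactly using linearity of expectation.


K_10 has 10!/(2^{5}·5!) = 945 labelled perfect matchings.
For each such perfect matching H, let X_H = 1 if all 5 edges of H are present in G. Then P[X_H = 1] = p^{5} = (1/2)^{5} = 1/32.
By linearity of expectation: E[X] = Σ_H E[X_H] = 945 · p^{5} = 945 · 1/32 = 945/32.
Numerically: E[X] ≈ 29.5312.

E[X] = 945 · (1/2)^{5} = 945/32 ≈ 29.5312.


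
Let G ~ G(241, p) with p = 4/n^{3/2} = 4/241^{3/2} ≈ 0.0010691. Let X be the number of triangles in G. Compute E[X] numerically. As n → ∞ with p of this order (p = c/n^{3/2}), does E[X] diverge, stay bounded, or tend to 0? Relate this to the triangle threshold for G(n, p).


Number of potential triangles: C(241, 3) = 2303960.
Each occurs with probability p³ ≈ (0.0010691)³ ≈ 1.2220903e-09.
By linearity: E[X] = C(241, 3)·p³ ≈ 2303960 · 1.2220903e-09 ≈ 0.00282.
Since α = 3/2 > 1, p = c/n^{3/2} = o(1/n) is below the triangle threshold p ~ 1/n. Asymptotically E[X] ~ (c³/6)·n^{3(1−α)} = (4³/6)·n^{-1.5} → 0, so by Markov's inequality G has no triangles w.h.p.

E[X] ≈ 0.00282; in regime p = Θ(1/n^{3/2}) E[X] tends to 0 (below the triangle threshold p ~ 1/n).


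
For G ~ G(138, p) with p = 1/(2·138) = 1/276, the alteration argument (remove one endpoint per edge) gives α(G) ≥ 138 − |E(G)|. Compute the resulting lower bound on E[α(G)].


E[|E(G)|] = C(138, 2)·p = 9453 · (1/276) = 137/4.
E[α(G)] ≥ n − E[|E(G)|] = 138 − 137/4 = 415/4.
Numerically: ≈ 103.75000.
(This is only a lower bound; the true E[α(G)] may be larger.)

E[α(G)] ≥ 415/4 ≈ 103.75000.


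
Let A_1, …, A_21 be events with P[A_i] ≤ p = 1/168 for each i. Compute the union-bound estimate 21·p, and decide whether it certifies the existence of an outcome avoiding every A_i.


Union bound: P[∪_{i=1}^{21} A_i] ≤ Σ_i P[A_i] ≤ 21·p = 21·(1/168) = 1/8.
Numerically: 1/8 ≈ 0.1250.
Is 1/8 < 1? YES.
Since P[∪ A_i] ≤ 1/8 < 1, the complement has P[∩ A_i^c] ≥ 1 − 1/8 = 7/8 > 0, so some outcome avoids every A_i.

21·p = 1/8 ≈ 0.1250; existence CERTIFIED by the union bound.


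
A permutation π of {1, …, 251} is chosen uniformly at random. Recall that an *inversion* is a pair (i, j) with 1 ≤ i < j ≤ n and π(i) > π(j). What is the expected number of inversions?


Write X = Σ X_I over the C(251, 2) = 31375 pairs i < j, with X_I the indicator of one inversion.
There are 31375 indicators.
For each fixed pair i < j, the values π(i) and π(j) are two distinct elements of {1, …, 251} in uniformly random order; by symmetry P[π(i) > π(j)] = 1/2.
By linearity: E[X] = 31375 · (1/2) = C(251, 2) · (1/2) = 31375/2 = 31375/2 ≈ 15687.500000.

E[X] = 31375/2 = 15687.500000.


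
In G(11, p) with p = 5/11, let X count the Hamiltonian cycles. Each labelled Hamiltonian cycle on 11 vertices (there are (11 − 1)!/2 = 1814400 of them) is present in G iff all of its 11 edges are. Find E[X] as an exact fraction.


K_11 has (11 − 1)!/2 = 1814400 labelled Hamiltonian cycles.
For each such Hamiltonian cycle H, let X_H = 1 if all 11 edges of H are present in G. Then P[X_H = 1] = p^{11} = (5/11)^{11} = 48828125/285311670611.
By linearity: E[X] = Σ_H E[X_H] = 1814400 · p^{11} = 1814400 · 48828125/285311670611 = 88593750000000/285311670611.
Numerically: E[X] ≈ 310.516.

E[X] = 1814400 · (5/11)^{11} = 88593750000000/285311670611 ≈ 310.516.


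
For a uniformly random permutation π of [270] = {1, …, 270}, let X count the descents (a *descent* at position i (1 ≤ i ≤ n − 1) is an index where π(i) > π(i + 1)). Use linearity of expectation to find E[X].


Write X = Σ X_I over i = 1, …, 269, with X_I the indicator of one descent.
There are 269 indicators.
For each fixed i, the pair (π(i), π(i+1)) is a uniformly random ordered pair of distinct values from {1, …, 270}; by symmetry P[π(i) > π(i+1)] = 1/2.
By linearity: E[X] = 269 · (1/2) = (270 − 1) · (1/2) = 269/2 ≈ 134.500.

E[X] = 269/2 = 134.500.


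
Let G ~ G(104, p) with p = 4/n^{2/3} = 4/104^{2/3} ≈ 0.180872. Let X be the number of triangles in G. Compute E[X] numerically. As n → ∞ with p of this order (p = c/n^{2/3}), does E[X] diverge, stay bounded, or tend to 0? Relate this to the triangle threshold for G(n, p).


Number of potential triangles: C(104, 3) = 182104.
Each occurs with probability p³ ≈ (0.180872)³ ≈ 5.91715976e-03.
By linearity: E[X] = C(104, 3)·p³ ≈ 182104 · 5.91715976e-03 ≈ 1077.538462.
Since α = 2/3 < 1, p = c/n^{2/3} ≫ 1/n is above the triangle threshold p ~ 1/n. Asymptotically E[X] ~ (c³/6)·n^{3(1−α)} = (4³/6)·n^{1} → ∞; triangles are abundant w.h.p.

E[X] ≈ 1077.538462; in regime p = Θ(1/n^{2/3}) E[X] diverges (above the triangle threshold p ~ 1/n).


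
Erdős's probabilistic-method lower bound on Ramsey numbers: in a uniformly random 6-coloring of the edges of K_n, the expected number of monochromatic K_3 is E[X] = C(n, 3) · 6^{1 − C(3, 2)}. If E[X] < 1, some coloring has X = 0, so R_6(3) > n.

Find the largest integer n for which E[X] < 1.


We need C(n, 3) · 6^{1 − 3} < 1, i.e. C(n, 3) < 6^{3 − 1} = 36.
Check values of n near the boundary:
  n = 3: C(3, 3) = 1; 1 < 36? YES
  n = 4: C(4, 3) = 4; 4 < 36? YES
  n = 5: C(5, 3) = 10; 10 < 36? YES
  n = 6: C(6, 3) = 20; 20 < 36? YES
  n = 7: C(7, 3) = 35; 35 < 36? YES
  n = 8: C(8, 3) = 56; 56 < 36? NO
  n = 9: C(9, 3) = 84; 84 < 36? NO
  n = 10: C(10, 3) = 120; 120 < 36? NO
The largest n with C(n, 3) < 36 is n = 7 (where E[X] = 35/36 ≈ 0.972). Hence R_6(3) > 7, i.e. R_6(3) ≥ 8.

Largest n = 7; hence R_6(3) > 7.


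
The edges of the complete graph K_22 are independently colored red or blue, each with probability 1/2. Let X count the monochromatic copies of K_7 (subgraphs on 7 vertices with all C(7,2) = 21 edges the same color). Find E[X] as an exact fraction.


Let X = Σ_S X_S over the C(22, 7) = 170544 subsets S of size 7, where X_S = 1 if the K_7 on S is monochromatic.
For a fixed S, the K_7 on S has C(7, 2) = 21 edges. P[all 21 edges red] = (1/2)^21, and likewise for blue, so P[monochromatic] = 2·(1/2)^21 = 2^{1 − 21} = 1/1048576.
Summing: E[X] = C(22, 7) · 2^{1 − 21} = 170544 · 1/1048576 = 10659/65536.
Numerically: E[X] ≈ 0.1626.

E[X] = C(22,7)·2^(1−C(7,2)) = 10659/65536 ≈ 0.1626.


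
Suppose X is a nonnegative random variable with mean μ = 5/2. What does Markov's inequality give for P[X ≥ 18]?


μ = E[X] = 5/2, a = 18.
Markov: P[X ≥ 18] ≤ μ/a = (5/2)/18 = 5/36.
Numerically: ≈ 0.139.
(Since a = 18 > μ = 2.500, the bound 5/36 is < 1 and informative.)

P[X ≥ 18] ≤ 5/36 ≈ 0.139.


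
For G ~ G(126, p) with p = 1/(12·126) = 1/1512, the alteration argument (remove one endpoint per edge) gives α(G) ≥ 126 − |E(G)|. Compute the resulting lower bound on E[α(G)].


E[|E(G)|] = C(126, 2)·p = 7875 · (1/1512) = 125/24.
E[α(G)] ≥ n − E[|E(G)|] = 126 − 125/24 = 2899/24.
Numerically: ≈ 120.791667.
(This is only a lower bound; the true E[α(G)] may be larger.)

E[α(G)] ≥ 2899/24 ≈ 120.791667.


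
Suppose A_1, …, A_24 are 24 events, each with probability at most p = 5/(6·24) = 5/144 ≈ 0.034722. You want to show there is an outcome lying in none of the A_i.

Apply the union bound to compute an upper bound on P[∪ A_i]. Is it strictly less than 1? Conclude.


Union bound: P[∪_{i=1}^{24} A_i] ≤ Σ_i P[A_i] ≤ 24·p = 24·(5/144) = 5/6.
Numerically: 5/6 ≈ 0.833333.
Is 5/6 < 1? YES.
Since P[∪ A_i] ≤ 5/6 < 1, the complement has P[∩ A_i^c] ≥ 1 − 5/6 = 1/6 > 0, so some outcome avoids every A_i.

24·p = 5/6 ≈ 0.833333; existence CERTIFIED by the union bound.


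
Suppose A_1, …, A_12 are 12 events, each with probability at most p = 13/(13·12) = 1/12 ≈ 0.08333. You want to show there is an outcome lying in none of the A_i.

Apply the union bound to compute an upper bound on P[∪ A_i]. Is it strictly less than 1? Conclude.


Union bound: P[∪_{i=1}^{12} A_i] ≤ Σ_i P[A_i] ≤ 12·p = 12·(1/12) = 1.
Numerically: 1 ≈ 1.00000.
Is 1 < 1? NO.
Since the bound 1 is ≥ 1, the union bound is uninformative here; it does NOT by itself certify existence.

12·p = 1 ≈ 1.00000; existence NOT certified by the union bound.


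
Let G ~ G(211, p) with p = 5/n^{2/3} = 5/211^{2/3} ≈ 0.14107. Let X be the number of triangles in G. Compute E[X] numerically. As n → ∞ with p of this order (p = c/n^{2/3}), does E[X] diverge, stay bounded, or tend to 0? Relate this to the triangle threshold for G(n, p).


Number of potential triangles: C(211, 3) = 1543465.
Each occurs with probability p³ ≈ (0.14107)³ ≈ 2.8076638e-03.
By linearity: E[X] = C(211, 3)·p³ ≈ 1543465 · 2.8076638e-03 ≈ 4333.53081.
Since α = 2/3 < 1, p = c/n^{2/3} ≫ 1/n is above the triangle threshold p ~ 1/n. Asymptotically E[X] ~ (c³/6)·n^{3(1−α)} = (5³/6)·n^{1} → ∞; triangles are abundant w.h.p.

E[X] ≈ 4333.53081; in regime p = Θ(1/n^{2/3}) E[X] diverges (above the triangle threshold p ~ 1/n).


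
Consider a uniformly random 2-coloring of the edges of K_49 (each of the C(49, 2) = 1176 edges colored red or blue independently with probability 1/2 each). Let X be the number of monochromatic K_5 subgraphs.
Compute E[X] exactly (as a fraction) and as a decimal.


Let X = Σ_S X_S over the C(49, 5) = 1906884 subsets S of size 5, where X_S = 1 if the K_5 on S is monochromatic.
For a fixed S, the K_5 on S has C(5, 2) = 10 edges. P[all 10 edges red] = (1/2)^10, and likewise for blue, so P[monochromatic] = 2·(1/2)^10 = 2^{1 − 10} = 1/512.
By linearity: E[X] = C(49, 5) · 2^{1 − 10} = 1906884 · 1/512 = 476721/128.
Numerically: E[X] ≈ 3724.382812.

E[X] = C(49,5)·2^(1−C(5,2)) = 476721/128 ≈ 3724.382812.


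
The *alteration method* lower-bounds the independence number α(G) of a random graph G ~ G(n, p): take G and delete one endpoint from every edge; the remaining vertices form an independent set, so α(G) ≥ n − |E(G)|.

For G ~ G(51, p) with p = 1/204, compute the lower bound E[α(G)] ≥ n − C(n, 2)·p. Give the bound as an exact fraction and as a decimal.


E[|E(G)|] = C(51, 2)·p = 1275 · (1/204) = 25/4.
E[α(G)] ≥ n − E[|E(G)|] = 51 − 25/4 = 179/4.
Numerically: ≈ 44.750000.
(This is only a lower bound; the true E[α(G)] may be larger.)

E[α(G)] ≥ 179/4 ≈ 44.750000.


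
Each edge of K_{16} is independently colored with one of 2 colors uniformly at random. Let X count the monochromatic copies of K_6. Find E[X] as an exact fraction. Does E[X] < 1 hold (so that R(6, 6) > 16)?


E[X] = C(16, 6) · 2^{1 − 15} = 8008 · 2^{−14} = 8008/16384.
As a reduced fraction: E[X] = 1001/2048 ≈ 0.488770.
Is E[X] < 1? YES.
Since E[X] < 1, there exists a 2-coloring of K_{16} with no monochromatic K_6; hence R(6, 6) > 16.

E[X] = 1001/2048 ≈ 0.488770; E[X] < 1, so R(6, 6) > 16.


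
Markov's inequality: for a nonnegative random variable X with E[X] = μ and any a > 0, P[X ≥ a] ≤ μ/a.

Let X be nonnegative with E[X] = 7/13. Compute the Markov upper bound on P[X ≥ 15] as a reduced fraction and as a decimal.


μ = E[X] = 7/13, a = 15.
Markov: P[X ≥ 15] ≤ μ/a = (7/13)/15 = 7/195.
Numerically: ≈ 0.0359.
(Since a = 15 > μ = 0.5385, the bound 7/195 is < 1 and informative.)

P[X ≥ 15] ≤ 7/195 ≈ 0.0359.


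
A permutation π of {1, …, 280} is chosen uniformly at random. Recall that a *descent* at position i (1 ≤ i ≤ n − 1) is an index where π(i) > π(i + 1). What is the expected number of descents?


Write X = Σ X_I over i = 1, …, 279, with X_I the indicator of one descent.
There are 279 indicators.
For each fixed i, the pair (π(i), π(i+1)) is a uniformly random ordered pair of distinct values from {1, …, 280}; by symmetry P[π(i) > π(i+1)] = 1/2.
By linearity: E[X] = 279 · (1/2) = (280 − 1) · (1/2) = 279/2 ≈ 139.50000.

E[X] = 279/2 = 139.50000.


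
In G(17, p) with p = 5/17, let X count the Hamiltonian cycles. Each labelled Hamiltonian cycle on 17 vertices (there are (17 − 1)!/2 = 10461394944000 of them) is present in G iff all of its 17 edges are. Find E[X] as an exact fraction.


K_17 has (17 − 1)!/2 = 10461394944000 labelled Hamiltonian cycles.
For each such Hamiltonian cycle H, let X_H = 1 if all 17 edges of H are present in G. Then P[X_H = 1] = p^{17} = (5/17)^{17} = 762939453125/827240261886336764177.
By linearity: E[X] = Σ_H E[X_H] = 10461394944000 · p^{17} = 10461394944000 · 762939453125/827240261886336764177 = 7981410937500000000000000/827240261886336764177.
Numerically: E[X] ≈ 9648.

E[X] = 10461394944000 · (5/17)^{17} = 7981410937500000000000000/827240261886336764177 ≈ 9648.


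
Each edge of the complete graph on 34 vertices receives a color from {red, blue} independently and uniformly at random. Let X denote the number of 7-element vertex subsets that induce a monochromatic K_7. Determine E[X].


Let X = Σ_S X_S over the C(34, 7) = 5379616 subsets S of size 7, where X_S = 1 if the K_7 on S is monochromatic.
For a fixed S, the K_7 on S has C(7, 2) = 21 edges. P[all 21 edges red] = (1/2)^21, and likewise for blue, so P[monochromatic] = 2·(1/2)^21 = 2^{1 − 21} = 1/1048576.
Summing: E[X] = C(34, 7) · 2^{1 − 21} = 5379616 · 1/1048576 = 168113/32768.
Numerically: E[X] ≈ 5.130402.

E[X] = C(34,7)·2^(1−C(7,2)) = 168113/32768 ≈ 5.130402.


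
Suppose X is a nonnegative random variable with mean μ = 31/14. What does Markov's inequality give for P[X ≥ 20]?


μ = E[X] = 31/14, a = 20.
Markov: P[X ≥ 20] ≤ μ/a = (31/14)/20 = 31/280.
Numerically: ≈ 0.1107.
(Since a = 20 > μ = 2.2143, the bound 31/280 is < 1 and informative.)

P[X ≥ 20] ≤ 31/280 ≈ 0.1107.


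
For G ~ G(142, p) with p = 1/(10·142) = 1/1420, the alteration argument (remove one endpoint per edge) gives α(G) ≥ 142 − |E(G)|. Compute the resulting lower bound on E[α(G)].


E[|E(G)|] = C(142, 2)·p = 10011 · (1/1420) = 141/20.
E[α(G)] ≥ n − E[|E(G)|] = 142 − 141/20 = 2699/20.
Numerically: ≈ 134.950000.
(This is only a lower bound; the true E[α(G)] may be larger.)

E[α(G)] ≥ 2699/20 ≈ 134.950000.


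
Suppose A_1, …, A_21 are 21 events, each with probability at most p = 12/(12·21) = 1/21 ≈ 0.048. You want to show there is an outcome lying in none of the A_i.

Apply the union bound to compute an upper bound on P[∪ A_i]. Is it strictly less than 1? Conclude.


Union bound: P[∪_{i=1}^{21} A_i] ≤ Σ_i P[A_i] ≤ 21·p = 21·(1/21) = 1.
Numerically: 1 ≈ 1.000.
Is 1 < 1? NO.
Since the bound 1 is ≥ 1, the union bound is uninformative here; it does NOT by itself certify existence.

21·p = 1 ≈ 1.000; existence NOT certified by the union bound.


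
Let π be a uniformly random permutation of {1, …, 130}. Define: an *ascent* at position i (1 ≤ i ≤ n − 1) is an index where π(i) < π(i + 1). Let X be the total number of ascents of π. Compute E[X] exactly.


Write X = Σ X_I over i = 1, …, 129, with X_I the indicator of one ascent.
There are 129 indicators.
For each fixed i, the pair (π(i), π(i+1)) is a uniformly random ordered pair of distinct values from {1, …, 130}; by symmetry P[π(i) < π(i+1)] = 1/2.
By linearity: E[X] = 129 · (1/2) = (130 − 1) · (1/2) = 129/2 ≈ 64.500.

E[X] = 129/2 = 64.500.


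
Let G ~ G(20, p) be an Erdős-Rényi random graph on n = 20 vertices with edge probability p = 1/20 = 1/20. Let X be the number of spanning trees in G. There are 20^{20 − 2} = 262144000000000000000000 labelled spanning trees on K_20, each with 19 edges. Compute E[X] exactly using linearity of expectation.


K_20 has 20^{20 − 2} = 262144000000000000000000 labelled spanning trees.
For each such spanning tree H, let X_H = 1 if all 19 edges of H are present in G. Then P[X_H = 1] = p^{19} = (1/20)^{19} = 1/5242880000000000000000000.
By linearity of expectation: E[X] = Σ_H E[X_H] = 262144000000000000000000 · p^{19} = 262144000000000000000000 · 1/5242880000000000000000000 = 1/20.
Numerically: E[X] ≈ 0.05.

E[X] = 262144000000000000000000 · (1/20)^{19} = 1/20 ≈ 0.05.


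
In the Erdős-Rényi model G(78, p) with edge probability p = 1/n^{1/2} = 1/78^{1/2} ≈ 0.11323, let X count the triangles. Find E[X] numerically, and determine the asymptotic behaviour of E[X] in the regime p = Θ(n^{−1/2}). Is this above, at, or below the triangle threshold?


Number of potential triangles: C(78, 3) = 76076.
Each occurs with probability p³ ≈ (0.11323)³ ≈ 1.4516372e-03.
By linearity: E[X] = C(78, 3)·p³ ≈ 76076 · 1.4516372e-03 ≈ 110.43475.
Since α = 1/2 < 1, p = c/n^{1/2} ≫ 1/n is above the triangle threshold p ~ 1/n. Asymptotically E[X] ~ (c³/6)·n^{3(1−α)} = (1³/6)·n^{1.5} → ∞; triangles are abundant w.h.p.

E[X] ≈ 110.43475; in regime p = Θ(1/n^{1/2}) E[X] diverges (above the triangle threshold p ~ 1/n).


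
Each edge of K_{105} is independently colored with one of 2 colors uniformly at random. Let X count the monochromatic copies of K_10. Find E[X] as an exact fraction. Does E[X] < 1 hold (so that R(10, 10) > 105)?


E[X] = C(105, 10) · 2^{1 − 45} = 28848458598960 · 2^{−44} = 28848458598960/17592186044416.
As a reduced fraction: E[X] = 1803028662435/1099511627776 ≈ 1.63985.
Is E[X] < 1? NO.
Since E[X] ≥ 1, the first-moment bound is inconclusive at n = 105; it does NOT by itself certify R(10, 10) > 105.

E[X] = 1803028662435/1099511627776 ≈ 1.63985; E[X] ≥ 1; first-moment method inconclusive here.


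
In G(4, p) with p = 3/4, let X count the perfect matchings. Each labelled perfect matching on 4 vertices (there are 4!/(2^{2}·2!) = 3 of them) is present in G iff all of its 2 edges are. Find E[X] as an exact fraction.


K_4 has 4!/(2^{2}·2!) = 3 labelled perfect matchings.
For each such perfect matching H, let X_H = 1 if all 2 edges of H are present in G. Then P[X_H = 1] = p^{2} = (3/4)^{2} = 9/16.
Summing the indicators: E[X] = Σ_H E[X_H] = 3 · p^{2} = 3 · 9/16 = 27/16.
Numerically: E[X] ≈ 1.6875.

E[X] = 3 · (3/4)^{2} = 27/16 ≈ 1.6875.


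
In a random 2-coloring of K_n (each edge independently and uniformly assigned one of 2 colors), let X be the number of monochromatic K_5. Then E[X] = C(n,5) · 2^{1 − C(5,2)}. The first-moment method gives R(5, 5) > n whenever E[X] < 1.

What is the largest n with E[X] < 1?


We need C(n, 5) · 2^{1 − 10} < 1, i.e. C(n, 5) < 2^{10 − 1} = 512.
Check values of n near the boundary:
  n = 10: C(10, 5) = 252; 252 < 512? YES
  n = 11: C(11, 5) = 462; 462 < 512? YES
  n = 12: C(12, 5) = 792; 792 < 512? NO
  n = 13: C(13, 5) = 1287; 1287 < 512? NO
  n = 14: C(14, 5) = 2002; 2002 < 512? NO
The largest n with C(n, 5) < 512 is n = 11 (where E[X] = 231/256 ≈ 0.9023438). Hence R(5, 5) > 11, i.e. R(5, 5) ≥ 12.

Largest n = 11; hence R(5, 5) > 11.


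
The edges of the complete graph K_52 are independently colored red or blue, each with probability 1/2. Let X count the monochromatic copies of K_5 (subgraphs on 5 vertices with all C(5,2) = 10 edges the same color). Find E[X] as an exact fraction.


Let X = Σ_S X_S over the C(52, 5) = 2598960 subsets S of size 5, where X_S = 1 if the K_5 on S is monochromatic.
For a fixed S, the K_5 on S has C(5, 2) = 10 edges. P[all 10 edges red] = (1/2)^10, and likewise for blue, so P[monochromatic] = 2·(1/2)^10 = 2^{1 − 10} = 1/512.
Summing: E[X] = C(52, 5) · 2^{1 − 10} = 2598960 · 1/512 = 162435/32.
Numerically: E[X] ≈ 5076.094.

E[X] = C(52,5)·2^(1−C(5,2)) = 162435/32 ≈ 5076.094.


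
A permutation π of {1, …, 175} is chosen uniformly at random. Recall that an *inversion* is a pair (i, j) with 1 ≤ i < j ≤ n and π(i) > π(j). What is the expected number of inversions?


Write X = Σ X_I over the C(175, 2) = 15225 pairs i < j, with X_I the indicator of one inversion.
There are 15225 indicators.
For each fixed pair i < j, the values π(i) and π(j) are two distinct elements of {1, …, 175} in uniformly random order; by symmetry P[π(i) > π(j)] = 1/2.
By linearity: E[X] = 15225 · (1/2) = C(175, 2) · (1/2) = 15225/2 = 15225/2 ≈ 7612.5000.

E[X] = 15225/2 = 7612.5000.


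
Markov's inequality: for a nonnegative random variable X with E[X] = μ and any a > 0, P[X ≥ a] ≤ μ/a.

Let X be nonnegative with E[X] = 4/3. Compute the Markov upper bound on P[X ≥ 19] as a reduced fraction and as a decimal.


μ = E[X] = 4/3, a = 19.
Markov: P[X ≥ 19] ≤ μ/a = (4/3)/19 = 4/57.
Numerically: ≈ 0.0702.
(Since a = 19 > μ = 1.3333, the bound 4/57 is < 1 and informative.)

P[X ≥ 19] ≤ 4/57 ≈ 0.0702.


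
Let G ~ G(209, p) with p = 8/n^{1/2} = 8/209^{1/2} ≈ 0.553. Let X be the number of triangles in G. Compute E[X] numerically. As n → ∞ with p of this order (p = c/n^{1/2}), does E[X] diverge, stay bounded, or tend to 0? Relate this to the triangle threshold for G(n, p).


Number of potential triangles: C(209, 3) = 1499784.
Each occurs with probability p³ ≈ (0.553)³ ≈ 1.69453e-01.
By linearity: E[X] = C(209, 3)·p³ ≈ 1499784 · 1.69453e-01 ≈ 254143.641.
Since α = 1/2 < 1, p = c/n^{1/2} ≫ 1/n is above the triangle threshold p ~ 1/n. Asymptotically E[X] ~ (c³/6)·n^{3(1−α)} = (8³/6)·n^{1.5} → ∞; triangles are abundant w.h.p.

E[X] ≈ 254143.641; in regime p = Θ(1/n^{1/2}) E[X] diverges (above the triangle threshold p ~ 1/n).


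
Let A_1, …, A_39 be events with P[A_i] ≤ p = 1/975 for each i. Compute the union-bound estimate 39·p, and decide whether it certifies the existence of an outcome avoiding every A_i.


Union bound: P[∪_{i=1}^{39} A_i] ≤ Σ_i P[A_i] ≤ 39·p = 39·(1/975) = 1/25.
Numerically: 1/25 ≈ 0.0400.
Is 1/25 < 1? YES.
Since P[∪ A_i] ≤ 1/25 < 1, the complement has P[∩ A_i^c] ≥ 1 − 1/25 = 24/25 > 0, so some outcome avoids every A_i.

39·p = 1/25 ≈ 0.0400; existence CERTIFIED by the union bound.


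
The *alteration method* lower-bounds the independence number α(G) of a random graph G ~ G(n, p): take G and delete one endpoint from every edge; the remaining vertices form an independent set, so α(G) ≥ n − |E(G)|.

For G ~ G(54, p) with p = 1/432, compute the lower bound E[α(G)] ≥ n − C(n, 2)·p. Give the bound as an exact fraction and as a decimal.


E[|E(G)|] = C(54, 2)·p = 1431 · (1/432) = 53/16.
E[α(G)] ≥ n − E[|E(G)|] = 54 − 53/16 = 811/16.
Numerically: ≈ 50.6875.
(This is only a lower bound; the true E[α(G)] may be larger.)

E[α(G)] ≥ 811/16 ≈ 50.6875.


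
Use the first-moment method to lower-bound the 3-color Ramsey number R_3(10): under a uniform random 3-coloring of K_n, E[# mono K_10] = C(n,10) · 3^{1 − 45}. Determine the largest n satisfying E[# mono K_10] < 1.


We need C(n, 10) · 3^{1 − 45} < 1, i.e. C(n, 10) < 3^{45 − 1} = 984770902183611232881.
Check values of n near the boundary:
  n = 570: C(570, 10) = 921524823451961408691; 921524823451961408691 < 984770902183611232881? YES
  n = 571: C(571, 10) = 937951290893172842001; 937951290893172842001 < 984770902183611232881? YES
  n = 572: C(572, 10) = 954640815642161682606; 954640815642161682606 < 984770902183611232881? YES
  n = 573: C(573, 10) = 971597135635805762226; 971597135635805762226 < 984770902183611232881? YES
  n = 574: C(574, 10) = 988824035203816502691; 988824035203816502691 < 984770902183611232881? NO
  n = 575: C(575, 10) = 1006325345561406175305; 1006325345561406175305 < 984770902183611232881? NO
  n = 576: C(576, 10) = 1024104945306307344480; 1024104945306307344480 < 984770902183611232881? NO
The largest n with C(n, 10) < 984770902183611232881 is n = 573 (where E[X] = 35985079097622435638/36472996377170786403 ≈ 0.986623). Hence R_3(10) > 573, i.e. R_3(10) ≥ 574.

Largest n = 573; hence R_3(10) > 573.


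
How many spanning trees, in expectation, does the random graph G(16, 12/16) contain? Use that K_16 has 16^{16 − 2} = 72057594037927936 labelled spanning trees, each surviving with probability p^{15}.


K_16 has 16^{16 − 2} = 72057594037927936 labelled spanning trees.
For each such spanning tree H, let X_H = 1 if all 15 edges of H are present in G. Then P[X_H = 1] = p^{15} = (3/4)^{15} = 14348907/1073741824.
By linearity of expectation: E[X] = Σ_H E[X_H] = 72057594037927936 · p^{15} = 72057594037927936 · 14348907/1073741824 = 962938848411648.
Numerically: E[X] ≈ 9.63e+14.

E[X] = 72057594037927936 · (3/4)^{15} = 962938848411648 ≈ 9.63e+14.


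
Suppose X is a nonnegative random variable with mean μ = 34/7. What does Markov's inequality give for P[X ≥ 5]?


μ = E[X] = 34/7, a = 5.
Markov: P[X ≥ 5] ≤ μ/a = (34/7)/5 = 34/35.
Numerically: ≈ 0.9714.
(Since a = 5 > μ = 4.8571, the bound 34/35 is < 1 and informative.)

P[X ≥ 5] ≤ 34/35 ≈ 0.9714.


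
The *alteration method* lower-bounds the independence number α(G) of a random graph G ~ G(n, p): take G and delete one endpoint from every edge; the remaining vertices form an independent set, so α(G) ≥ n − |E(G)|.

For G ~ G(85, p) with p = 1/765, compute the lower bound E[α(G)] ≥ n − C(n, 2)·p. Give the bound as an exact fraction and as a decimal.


E[|E(G)|] = C(85, 2)·p = 3570 · (1/765) = 14/3.
E[α(G)] ≥ n − E[|E(G)|] = 85 − 14/3 = 241/3.
Numerically: ≈ 80.33333.
(This is only a lower bound; the true E[α(G)] may be larger.)

E[α(G)] ≥ 241/3 ≈ 80.33333.


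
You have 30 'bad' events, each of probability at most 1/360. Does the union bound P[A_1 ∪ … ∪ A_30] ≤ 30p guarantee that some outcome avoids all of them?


Union bound: P[∪_{i=1}^{30} A_i] ≤ Σ_i P[A_i] ≤ 30·p = 30·(1/360) = 1/12.
Numerically: 1/12 ≈ 0.083.
Is 1/12 < 1? YES.
Since P[∪ A_i] ≤ 1/12 < 1, the complement has P[∩ A_i^c] ≥ 1 − 1/12 = 11/12 > 0, so some outcome avoids every A_i.

30·p = 1/12 ≈ 0.083; existence CERTIFIED by the union bound.


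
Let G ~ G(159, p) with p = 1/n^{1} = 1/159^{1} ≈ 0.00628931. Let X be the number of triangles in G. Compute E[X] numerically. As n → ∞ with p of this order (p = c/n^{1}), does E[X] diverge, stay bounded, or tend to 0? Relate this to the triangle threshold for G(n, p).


Number of potential triangles: C(159, 3) = 657359.
Each occurs with probability p³ ≈ (0.00628931)³ ≈ 2.48776084e-07.
By linearity: E[X] = C(159, 3)·p³ ≈ 657359 · 2.48776084e-07 ≈ 0.163535.
Here α = 1, so p = 1/n is exactly at the triangle threshold p ~ 1/n. Asymptotically E[X] → c³/6 = 1³/6 = 1/6 ≈ 0.166667, a bounded constant. In this regime the triangle count is asymptotically Poisson(c³/6).

E[X] ≈ 0.163535; in regime p = Θ(1/n^{1}) E[X] stays bounded (at the triangle threshold p ~ 1/n).


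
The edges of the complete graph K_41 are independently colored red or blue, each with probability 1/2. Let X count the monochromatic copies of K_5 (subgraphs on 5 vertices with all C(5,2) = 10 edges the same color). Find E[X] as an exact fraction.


Let X = Σ_S X_S over the C(41, 5) = 749398 subsets S of size 5, where X_S = 1 if the K_5 on S is monochromatic.
For a fixed S, the K_5 on S has C(5, 2) = 10 edges. P[all 10 edges red] = (1/2)^10, and likewise for blue, so P[monochromatic] = 2·(1/2)^10 = 2^{1 − 10} = 1/512.
By linearity of expectation: E[X] = C(41, 5) · 2^{1 − 10} = 749398 · 1/512 = 374699/256.
Numerically: E[X] ≈ 1463.667969.

E[X] = C(41,5)·2^(1−C(5,2)) = 374699/256 ≈ 1463.667969.


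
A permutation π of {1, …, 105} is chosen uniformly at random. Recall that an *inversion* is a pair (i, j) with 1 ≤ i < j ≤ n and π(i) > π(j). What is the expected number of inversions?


Write X = Σ X_I over the C(105, 2) = 5460 pairs i < j, with X_I the indicator of one inversion.
There are 5460 indicators.
For each fixed pair i < j, the values π(i) and π(j) are two distinct elements of {1, …, 105} in uniformly random order; by symmetry P[π(i) > π(j)] = 1/2.
By linearity: E[X] = 5460 · (1/2) = C(105, 2) · (1/2) = 5460/2 = 2730 ≈ 2730.00000.

E[X] = 2730 = 2730.00000.
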